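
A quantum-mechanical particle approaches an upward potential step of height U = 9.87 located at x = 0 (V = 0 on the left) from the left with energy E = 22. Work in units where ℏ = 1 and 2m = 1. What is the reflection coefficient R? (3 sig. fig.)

R = 0.0218

On each side the TISE gives plane waves with k = √(2m(E − V))/ℏ: k₁ = √(2·½·22) = 4.690, k₂ = √(2·½·12.13) = 3.483.
Matching ψ and ψ′ at x = 0 gives r = (k₁ − k₂)/(k₁ + k₂), so R = r² = 0.02183 and T = 1 − R = 0.9782.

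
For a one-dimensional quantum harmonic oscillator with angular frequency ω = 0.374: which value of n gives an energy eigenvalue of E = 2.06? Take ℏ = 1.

Invert E_n = (n + ½)ℏω: n = E/ℏω − ½ = 5.008, so n = 5.

n = 5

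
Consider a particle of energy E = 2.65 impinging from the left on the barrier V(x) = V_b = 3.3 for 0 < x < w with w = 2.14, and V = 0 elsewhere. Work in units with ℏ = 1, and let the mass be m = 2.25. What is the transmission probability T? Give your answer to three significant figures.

Since E < V_b the interior solution is evanescent with decay constant κ = √(2m(V_b − E))/ℏ = 1.710.
κw = 3.660, sinh(κw) = 19.42.
Matching ψ, ψ′ at both faces gives T = [1 + V_b² sinh²(κw) / (4E(V_b − E))]⁻¹ = 1/596.9 = 0.00168.

T = 0.00168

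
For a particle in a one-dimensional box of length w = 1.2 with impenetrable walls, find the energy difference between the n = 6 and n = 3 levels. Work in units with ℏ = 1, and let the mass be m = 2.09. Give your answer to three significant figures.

ΔE = 44.3

E_n = n²π²ℏ²/(2mw²), so ΔE = (6² − 3²) π²ℏ²/(2mw²).
ΔE = 27 × π² / (2 × 2.09 × 1.2²) = 44.27.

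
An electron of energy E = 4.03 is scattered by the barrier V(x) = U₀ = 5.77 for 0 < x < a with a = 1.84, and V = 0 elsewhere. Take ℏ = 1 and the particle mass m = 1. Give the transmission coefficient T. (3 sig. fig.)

E < U₀: inside the barrier ψ ∝ e^{±κx} with κ = √(2m(U₀ − E))/ℏ = 1.865.
κa = 3.432, sinh(κa) = 15.46.
The exact tunnelling result is T⁻¹ = 1 + U₀² sinh²(κa) / [4E(U₀ − E)] = 284.7, so T = 0.00351.

T = 0.00351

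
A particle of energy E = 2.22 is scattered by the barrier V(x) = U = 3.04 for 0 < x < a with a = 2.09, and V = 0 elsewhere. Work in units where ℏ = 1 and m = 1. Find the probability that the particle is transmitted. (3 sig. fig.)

E < U: inside the barrier ψ ∝ e^{±κx} with κ = √(2m(U − E))/ℏ = 1.281.
κa = 2.677, sinh(κa) = 7.233.
Matching ψ, ψ′ at both faces gives T = [1 + U² sinh²(κa) / (4E(U − E))]⁻¹ = 1/67.39 = 0.0148.

T = 0.0148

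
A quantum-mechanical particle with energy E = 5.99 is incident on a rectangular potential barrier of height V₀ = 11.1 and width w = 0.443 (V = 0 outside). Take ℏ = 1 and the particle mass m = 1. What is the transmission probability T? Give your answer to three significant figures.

Since E < V₀ the interior solution is evanescent with decay constant κ = √(2m(V₀ − E))/ℏ = 3.197.
κw = 1.416, sinh(κw) = 1.939.
Matching ψ, ψ′ at both faces gives T = [1 + V₀² sinh²(κw) / (4E(V₀ − E))]⁻¹ = 1/4.785 = 0.209.

T = 0.209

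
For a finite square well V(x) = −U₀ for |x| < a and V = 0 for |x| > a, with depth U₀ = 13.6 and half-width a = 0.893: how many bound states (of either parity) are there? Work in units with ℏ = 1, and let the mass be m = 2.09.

N = 5

The dimensionless depth is z₀ = a√(2mU₀)/ℏ = 0.893 × √(56.85) = 6.733.
The even/odd transcendental equations gain one root per π/2 in z₀, giving N = 1 + ⌊2z₀/π⌋ = 1 + ⌊4.286⌋ = 5.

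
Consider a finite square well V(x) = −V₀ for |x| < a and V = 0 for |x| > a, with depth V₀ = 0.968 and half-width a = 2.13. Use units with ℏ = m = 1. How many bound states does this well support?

N = 2

Define the well-strength parameter z₀ = (a/ℏ)√(2mV₀) = 2.13 × √(2·1·0.968) = 2.964.
The even/odd transcendental equations gain one root per π/2 in z₀, giving N = 1 + ⌊2z₀/π⌋ = 1 + ⌊1.887⌋ = 2.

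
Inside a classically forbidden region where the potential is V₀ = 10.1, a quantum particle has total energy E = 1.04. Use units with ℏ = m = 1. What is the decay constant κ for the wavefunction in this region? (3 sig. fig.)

κ = 4.26

Since E < V₀ the TISE in this region is ψ'' = κ²ψ with κ = √(2m(V₀ − E))/ℏ.
κ = √(2 × 1 × 9.06) = 4.257.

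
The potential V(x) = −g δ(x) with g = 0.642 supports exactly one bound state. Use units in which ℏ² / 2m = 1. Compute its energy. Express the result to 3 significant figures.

For x ≠ 0 the bound state is ψ ∝ e^{−κ|x|}; integrating the TISE across the delta gives the cusp condition 2κ = 2mg/ℏ², so κ = 0.3210.
Then E = −ℏ²κ²/(2m) = −mg²/(2ℏ²) = -0.1030.

E = -0.103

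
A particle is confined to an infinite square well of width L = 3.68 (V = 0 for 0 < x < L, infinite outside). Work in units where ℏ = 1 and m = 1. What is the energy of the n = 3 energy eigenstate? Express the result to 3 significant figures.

E = 3.28

Requiring ψ(0) = ψ(L) = 0 quantises k = nπ/L, hence E_n = ℏ²k²/2m = n²π²ℏ²/(2mL²).
E_3 = 3² × π² / (2 × 1 × 3.68²) = 3.280.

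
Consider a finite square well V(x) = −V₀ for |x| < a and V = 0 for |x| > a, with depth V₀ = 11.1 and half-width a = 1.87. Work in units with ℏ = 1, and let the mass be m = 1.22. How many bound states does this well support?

The dimensionless depth is z₀ = a√(2mV₀)/ℏ = 1.87 × √(27.08) = 9.732.
A new bound state (alternating even/odd) appears each time z₀ passes a multiple of π/2, so N = ⌊2z₀/π⌋ + 1 = ⌊6.196⌋ + 1 = 7.

N = 7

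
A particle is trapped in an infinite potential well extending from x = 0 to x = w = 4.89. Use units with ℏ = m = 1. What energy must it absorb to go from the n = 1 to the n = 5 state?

ΔE = 4.95

E_n = n²π²ℏ²/(2mw²), so ΔE = (5² − 1²) π²ℏ²/(2mw²).
ΔE = 24 × π² / (2 × 1 × 4.89²) = 4.953.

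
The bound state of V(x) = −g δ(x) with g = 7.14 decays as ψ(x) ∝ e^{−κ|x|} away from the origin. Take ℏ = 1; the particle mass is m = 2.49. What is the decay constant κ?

κ = 17.8

Integrate −(ℏ²/2m)ψ'' − gδ(x)ψ = Eψ from −ε to +ε: the ψ'' term gives ψ'(0⁺) − ψ'(0⁻) and the δ term gives −(2mg/ℏ²)ψ(0).
With ψ ∝ e^{−κ|x|} this yields −2κ = −2mg/ℏ², so κ = mg/ℏ² = 17.78.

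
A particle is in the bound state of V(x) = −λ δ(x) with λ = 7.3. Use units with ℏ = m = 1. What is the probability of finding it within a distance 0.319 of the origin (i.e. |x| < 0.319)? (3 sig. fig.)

The normalised bound state is ψ = √κ e^{−κ|x|} with κ = mλ/ℏ² = 7.300.
P(|x| < d) = ∫_{−d}^{d} κ e^{−2κ|x|} dx = 1 − e^{−2κd} = 1 − e^{−4.657} = 0.9905.

P = 0.991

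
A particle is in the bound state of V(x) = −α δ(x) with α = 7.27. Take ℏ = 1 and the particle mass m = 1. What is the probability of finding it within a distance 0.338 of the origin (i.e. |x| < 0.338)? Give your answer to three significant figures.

P = 0.993

The normalised bound state is ψ = √κ e^{−κ|x|} with κ = mα/ℏ² = 7.270.
P(|x| < d) = ∫_{−d}^{d} κ e^{−2κ|x|} dx = 1 − e^{−2κd} = 1 − e^{−4.915} = 0.9927.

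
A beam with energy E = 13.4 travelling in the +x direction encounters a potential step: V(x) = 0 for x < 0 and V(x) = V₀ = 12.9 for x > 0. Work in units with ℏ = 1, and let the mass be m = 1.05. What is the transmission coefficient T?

T = 0.543

On each side the TISE gives plane waves with k = √(2m(E − V))/ℏ: k₁ = √(2·1.05·13.4) = 5.305, k₂ = √(2·1.05·0.5) = 1.025.
Matching ψ and ψ′ at x = 0 gives r = (k₁ − k₂)/(k₁ + k₂), so R = r² = 0.4573 and T = 1 − R = 0.5427.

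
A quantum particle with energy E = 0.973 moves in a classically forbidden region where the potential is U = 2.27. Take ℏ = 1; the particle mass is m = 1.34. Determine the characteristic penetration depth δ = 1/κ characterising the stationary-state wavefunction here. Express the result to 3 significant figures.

Since E < U the TISE in this region is ψ'' = κ²ψ with κ = √(2m(U − E))/ℏ.
κ = √(2 × 1.34 × 1.297) = 1.864. The penetration depth is δ = 1/κ = 0.536.

δ = 0.536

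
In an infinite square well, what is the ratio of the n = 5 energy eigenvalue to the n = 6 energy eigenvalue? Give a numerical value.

0.694444

Since E_n ∝ n², the ratio is (5/6)² = 0.694444.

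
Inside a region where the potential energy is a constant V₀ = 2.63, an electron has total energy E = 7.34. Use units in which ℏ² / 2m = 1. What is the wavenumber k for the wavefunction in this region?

k = 2.17

With E > V₀ the solution is oscillatory, ψ ∝ e^{±ikx} with k = √(2m(E − V₀))/ℏ.
k = √(2 × 0.5 × 4.71) = 2.170.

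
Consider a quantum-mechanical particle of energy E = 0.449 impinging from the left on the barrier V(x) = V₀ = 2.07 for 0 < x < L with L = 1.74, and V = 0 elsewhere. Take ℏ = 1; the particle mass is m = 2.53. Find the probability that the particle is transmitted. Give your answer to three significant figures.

Since E < V₀ the interior solution is evanescent with decay constant κ = √(2m(V₀ − E))/ℏ = 2.864.
κL = 4.983, sinh(κL) = 72.97.
The exact tunnelling result is T⁻¹ = 1 + V₀² sinh²(κL) / [4E(V₀ − E)] = 7839, so T = 0.000128.

T = 0.000128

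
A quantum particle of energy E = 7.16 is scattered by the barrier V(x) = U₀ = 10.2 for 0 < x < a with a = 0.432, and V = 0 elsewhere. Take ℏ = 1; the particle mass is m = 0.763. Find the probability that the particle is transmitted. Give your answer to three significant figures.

Since E < U₀ the interior solution is evanescent with decay constant κ = √(2m(U₀ − E))/ℏ = 2.154.
κa = 0.9305, sinh(κa) = 1.071.
The exact tunnelling result is T⁻¹ = 1 + U₀² sinh²(κa) / [4E(U₀ − E)] = 2.370, so T = 0.422.

T = 0.422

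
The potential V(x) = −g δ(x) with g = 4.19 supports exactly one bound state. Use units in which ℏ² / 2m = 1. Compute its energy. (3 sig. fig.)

E = -4.39

The bound state is ψ(x) = √κ e^{−κ|x|}. The derivative jump ψ'(0⁺) − ψ'(0⁻) = −(2mg/ℏ²)ψ(0) fixes κ = mg/ℏ² = 2.095.
Then E = −ℏ²κ²/(2m) = −mg²/(2ℏ²) = -4.389.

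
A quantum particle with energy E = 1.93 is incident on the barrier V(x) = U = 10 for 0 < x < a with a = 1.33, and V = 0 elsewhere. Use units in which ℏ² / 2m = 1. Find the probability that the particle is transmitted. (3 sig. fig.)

E < U: inside the barrier ψ ∝ e^{±κx} with κ = √(2m(U − E))/ℏ = 2.841.
κa = 3.778, sinh(κa) = 21.86.
The exact tunnelling result is T⁻¹ = 1 + U² sinh²(κa) / [4E(U − E)] = 767.9, so T = 0.00130.

T = 0.00130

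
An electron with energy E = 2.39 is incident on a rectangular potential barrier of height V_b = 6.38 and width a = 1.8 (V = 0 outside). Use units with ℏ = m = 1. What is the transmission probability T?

Since E < V_b the interior solution is evanescent with decay constant κ = √(2m(V_b − E))/ℏ = 2.825.
κa = 5.085, sinh(κa) = 80.77.
Matching ψ, ψ′ at both faces gives T = [1 + V_b² sinh²(κa) / (4E(V_b − E))]⁻¹ = 1/6963 = 0.000144.

T = 0.000144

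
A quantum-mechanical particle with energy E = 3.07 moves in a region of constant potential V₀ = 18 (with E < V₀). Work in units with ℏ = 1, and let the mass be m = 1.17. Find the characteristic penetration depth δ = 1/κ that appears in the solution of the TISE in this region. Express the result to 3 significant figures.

Since E < V₀ the TISE in this region is ψ'' = κ²ψ with κ = √(2m(V₀ − E))/ℏ.
κ = √(2 × 1.17 × 14.93) = 5.911. The penetration depth is δ = 1/κ = 0.169.

δ = 0.169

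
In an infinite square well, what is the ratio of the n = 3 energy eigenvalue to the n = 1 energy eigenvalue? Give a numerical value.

9

E_n = n²π²ℏ²/(2mL²) so the ratio is n₂²/n₁² = 9/1 = 9.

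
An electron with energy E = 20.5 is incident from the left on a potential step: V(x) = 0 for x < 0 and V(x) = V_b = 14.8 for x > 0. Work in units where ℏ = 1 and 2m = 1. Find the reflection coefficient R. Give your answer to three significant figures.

R = 0.0958

The wavenumbers are k₁ = √(2mE)/ℏ = 4.528 on the left and k₂ = √(2m(E − V_b))/ℏ = 2.387 on the right.
Continuity of ψ and ψ′ at the step yields the reflection amplitude r = (k₁ − k₂)/(k₁ + k₂) = 0.3095; thus R = |r|² = 0.09579, T = 0.9042.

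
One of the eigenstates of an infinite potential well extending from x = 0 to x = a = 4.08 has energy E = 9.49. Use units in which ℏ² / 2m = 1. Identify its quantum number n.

From E_n = n²π²ℏ²/(2ma²) invert to n = √(2ma²E)/(πℏ).
n = (4.08/π) × √(2 × 0.5 × 9.49) = 4.001 → n = 4.

n = 4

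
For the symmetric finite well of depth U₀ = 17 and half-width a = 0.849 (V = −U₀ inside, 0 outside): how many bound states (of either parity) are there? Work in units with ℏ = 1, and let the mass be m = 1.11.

N = 4

Define the well-strength parameter z₀ = (a/ℏ)√(2mU₀) = 0.849 × √(2·1.11·17) = 5.216.
A new bound state (alternating even/odd) appears each time z₀ passes a multiple of π/2, so N = ⌊2z₀/π⌋ + 1 = ⌊3.320⌋ + 1 = 4.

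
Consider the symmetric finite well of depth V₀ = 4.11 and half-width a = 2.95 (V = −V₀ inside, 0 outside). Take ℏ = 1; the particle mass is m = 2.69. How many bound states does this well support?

N = 9

Define the well-strength parameter z₀ = (a/ℏ)√(2mV₀) = 2.95 × √(2·2.69·4.11) = 13.87.
A new bound state (alternating even/odd) appears each time z₀ passes a multiple of π/2, so N = ⌊2z₀/π⌋ + 1 = ⌊8.831⌋ + 1 = 9.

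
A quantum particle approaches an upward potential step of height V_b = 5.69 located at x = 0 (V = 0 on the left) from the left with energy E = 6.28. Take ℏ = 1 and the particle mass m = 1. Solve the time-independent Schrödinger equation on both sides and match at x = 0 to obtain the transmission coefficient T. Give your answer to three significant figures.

On each side the TISE gives plane waves with k = √(2m(E − V))/ℏ: k₁ = √(2·1·6.28) = 3.544, k₂ = √(2·1·0.59) = 1.086.
Continuity of ψ and ψ′ at the step yields the reflection amplitude r = (k₁ − k₂)/(k₁ + k₂) = 0.5308; thus R = |r|² = 0.2817, T = 0.7183.

T = 0.718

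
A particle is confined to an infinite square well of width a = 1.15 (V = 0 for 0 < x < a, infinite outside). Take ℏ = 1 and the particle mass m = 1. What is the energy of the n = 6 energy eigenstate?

E = 134

Requiring ψ(0) = ψ(a) = 0 quantises k = nπ/a, hence E_n = ℏ²k²/2m = n²π²ℏ²/(2ma²).
E_6 = 6² × π² / (2 × 1 × 1.15²) = 134.3.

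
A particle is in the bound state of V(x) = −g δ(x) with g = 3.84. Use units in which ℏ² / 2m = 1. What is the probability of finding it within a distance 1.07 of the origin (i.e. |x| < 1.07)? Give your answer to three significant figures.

The normalised bound state is ψ = √κ e^{−κ|x|} with κ = mg/ℏ² = 1.920.
P(|x| < d) = ∫_{−d}^{d} κ e^{−2κ|x|} dx = 1 − e^{−2κd} = 1 − e^{−4.109} = 0.9836.

P = 0.984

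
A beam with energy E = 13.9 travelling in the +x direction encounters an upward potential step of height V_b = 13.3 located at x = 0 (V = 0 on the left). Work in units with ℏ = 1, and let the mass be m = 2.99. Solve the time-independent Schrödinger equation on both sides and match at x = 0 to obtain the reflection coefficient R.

R = 0.430

On each side the TISE gives plane waves with k = √(2m(E − V))/ℏ: k₁ = √(2·2.99·13.9) = 9.117, k₂ = √(2·2.99·0.6) = 1.894.
Continuity of ψ and ψ′ at the step yields the reflection amplitude r = (k₁ − k₂)/(k₁ + k₂) = 0.6560; thus R = |r|² = 0.4303, T = 0.5697.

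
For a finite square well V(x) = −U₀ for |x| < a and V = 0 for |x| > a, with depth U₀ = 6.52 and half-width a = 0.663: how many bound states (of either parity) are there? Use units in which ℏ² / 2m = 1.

The dimensionless depth is z₀ = a√(2mU₀)/ℏ = 0.663 × √(6.520) = 1.693.
A new bound state (alternating even/odd) appears each time z₀ passes a multiple of π/2, so N = ⌊2z₀/π⌋ + 1 = ⌊1.078⌋ + 1 = 2.

N = 2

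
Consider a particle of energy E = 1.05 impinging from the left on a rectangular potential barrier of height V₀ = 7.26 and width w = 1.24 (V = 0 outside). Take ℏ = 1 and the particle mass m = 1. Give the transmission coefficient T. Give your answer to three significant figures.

T = 0.000317

Since E < V₀ the interior solution is evanescent with decay constant κ = √(2m(V₀ − E))/ℏ = 3.524.
κw = 4.370, sinh(κw) = 39.52.
The exact tunnelling result is T⁻¹ = 1 + V₀² sinh²(κw) / [4E(V₀ − E)] = 3157, so T = 0.000317.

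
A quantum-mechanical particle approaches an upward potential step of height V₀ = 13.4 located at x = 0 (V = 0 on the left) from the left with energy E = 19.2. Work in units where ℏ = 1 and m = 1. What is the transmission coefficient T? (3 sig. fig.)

The wavenumbers are k₁ = √(2mE)/ℏ = 6.197 on the left and k₂ = √(2m(E − V₀))/ℏ = 3.406 on the right.
Matching ψ and ψ′ at x = 0 gives r = (k₁ − k₂)/(k₁ + k₂), so R = r² = 0.08447 and T = 1 − R = 0.9155.

T = 0.916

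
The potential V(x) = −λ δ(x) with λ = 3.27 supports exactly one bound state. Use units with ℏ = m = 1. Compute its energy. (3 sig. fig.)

E = -5.35

The bound state is ψ(x) = √κ e^{−κ|x|}. The derivative jump ψ'(0⁺) − ψ'(0⁻) = −(2mλ/ℏ²)ψ(0) fixes κ = mλ/ℏ² = 3.270.
Then E = −ℏ²κ²/(2m) = −mλ²/(2ℏ²) = -5.346.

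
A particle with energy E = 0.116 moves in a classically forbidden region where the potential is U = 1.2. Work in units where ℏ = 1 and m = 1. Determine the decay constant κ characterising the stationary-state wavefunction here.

Since E < U the TISE in this region is ψ'' = κ²ψ with κ = √(2m(U − E))/ℏ.
κ = √(2 × 1 × 1.084) = 1.472.

κ = 1.47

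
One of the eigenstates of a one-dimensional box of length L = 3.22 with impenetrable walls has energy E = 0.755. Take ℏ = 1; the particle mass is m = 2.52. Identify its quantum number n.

n = 2

From E_n = n²π²ℏ²/(2mL²) invert to n = √(2mL²E)/(πℏ).
n = (3.22/π) × √(2 × 2.52 × 0.755) = 1.999 → n = 2.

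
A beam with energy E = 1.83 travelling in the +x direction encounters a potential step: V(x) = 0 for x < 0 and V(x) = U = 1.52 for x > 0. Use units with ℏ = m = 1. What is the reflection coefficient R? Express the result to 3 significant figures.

The wavenumbers are k₁ = √(2mE)/ℏ = 1.913 on the left and k₂ = √(2m(E − U))/ℏ = 0.7874 on the right.
Matching ψ and ψ′ at x = 0 gives r = (k₁ − k₂)/(k₁ + k₂), so R = r² = 0.1738 and T = 1 − R = 0.8262.

R = 0.174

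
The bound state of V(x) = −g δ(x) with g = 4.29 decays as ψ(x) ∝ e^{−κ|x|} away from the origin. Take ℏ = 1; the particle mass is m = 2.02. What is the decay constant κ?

Integrating the TISE across x = 0 gives the cusp condition ψ'(0⁺) − ψ'(0⁻) = −(2mg/ℏ²)ψ(0).
With ψ ∝ e^{−κ|x|} this yields −2κ = −2mg/ℏ², so κ = mg/ℏ² = 8.666.

κ = 8.67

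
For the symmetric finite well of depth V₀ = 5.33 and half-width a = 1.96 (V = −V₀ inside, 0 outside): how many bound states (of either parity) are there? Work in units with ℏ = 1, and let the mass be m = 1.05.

Define the well-strength parameter z₀ = (a/ℏ)√(2mV₀) = 1.96 × √(2·1.05·5.33) = 6.557.
The even/odd transcendental equations gain one root per π/2 in z₀, giving N = 1 + ⌊2z₀/π⌋ = 1 + ⌊4.175⌋ = 5.

N = 5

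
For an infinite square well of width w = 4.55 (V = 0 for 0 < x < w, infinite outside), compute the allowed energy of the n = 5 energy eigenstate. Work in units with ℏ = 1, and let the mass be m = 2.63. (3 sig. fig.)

E = 2.27

Requiring ψ(0) = ψ(w) = 0 quantises k = nπ/w, hence E_n = ℏ²k²/2m = n²π²ℏ²/(2mw²).
E_5 = 5² × π² / (2 × 2.63 × 4.55²) = 2.266.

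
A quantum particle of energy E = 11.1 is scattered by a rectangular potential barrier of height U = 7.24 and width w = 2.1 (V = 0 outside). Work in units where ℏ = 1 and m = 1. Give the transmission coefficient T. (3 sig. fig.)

Above the barrier the interior wavenumber is k₂ = √(2m(E − U))/ℏ = 2.778, giving phase k₂w = 5.835.
T = [1 + U² sin²(k₂w) / (4E(E − U))]⁻¹ = 1/1.057 = 0.946.

T = 0.946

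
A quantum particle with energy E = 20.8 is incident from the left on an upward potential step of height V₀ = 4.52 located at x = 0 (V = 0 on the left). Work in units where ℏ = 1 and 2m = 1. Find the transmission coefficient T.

The wavenumbers are k₁ = √(2mE)/ℏ = 4.561 on the left and k₂ = √(2m(E − V₀))/ℏ = 4.035 on the right.
Matching ψ and ψ′ at x = 0 gives r = (k₁ − k₂)/(k₁ + k₂), so R = r² = 0.003743 and T = 1 − R = 0.9963.

T = 0.996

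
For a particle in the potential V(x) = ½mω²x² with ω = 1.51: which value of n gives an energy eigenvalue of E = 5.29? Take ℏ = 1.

n = 3

E_n = ℏω(n + ½) ⇒ n = E/(ℏω) − ½ = 5.29/1.51 − 0.5 = 3.003 → n = 3.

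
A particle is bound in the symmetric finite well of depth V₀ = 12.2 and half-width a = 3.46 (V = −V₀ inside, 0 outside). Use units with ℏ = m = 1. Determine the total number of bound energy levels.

Define the well-strength parameter z₀ = (a/ℏ)√(2mV₀) = 3.46 × √(2·1·12.2) = 17.09.
A new bound state (alternating even/odd) appears each time z₀ passes a multiple of π/2, so N = ⌊2z₀/π⌋ + 1 = ⌊10.88⌋ + 1 = 11.

N = 11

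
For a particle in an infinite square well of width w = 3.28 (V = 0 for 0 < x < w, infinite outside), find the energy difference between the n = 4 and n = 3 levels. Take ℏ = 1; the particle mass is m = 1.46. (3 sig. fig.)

ΔE = 2.20

E_n = n²π²ℏ²/(2mw²), so ΔE = (4² − 3²) π²ℏ²/(2mw²).
ΔE = 7 × π² / (2 × 1.46 × 3.28²) = 2.199.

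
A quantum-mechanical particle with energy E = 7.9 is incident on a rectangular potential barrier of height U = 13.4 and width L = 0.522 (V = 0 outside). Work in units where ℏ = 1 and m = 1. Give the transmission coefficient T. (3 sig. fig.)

T = 0.115

Since E < U the interior solution is evanescent with decay constant κ = √(2m(U − E))/ℏ = 3.317.
κL = 1.731, sinh(κL) = 2.735.
Matching ψ, ψ′ at both faces gives T = [1 + U² sinh²(κL) / (4E(U − E))]⁻¹ = 1/8.730 = 0.115.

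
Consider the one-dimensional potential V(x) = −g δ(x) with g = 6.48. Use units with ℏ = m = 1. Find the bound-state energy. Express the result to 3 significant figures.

The bound state is ψ(x) = √κ e^{−κ|x|}. The derivative jump ψ'(0⁺) − ψ'(0⁻) = −(2mg/ℏ²)ψ(0) fixes κ = mg/ℏ² = 6.480.
Then E = −ℏ²κ²/(2m) = −mg²/(2ℏ²) = -21.00.

E = -21.0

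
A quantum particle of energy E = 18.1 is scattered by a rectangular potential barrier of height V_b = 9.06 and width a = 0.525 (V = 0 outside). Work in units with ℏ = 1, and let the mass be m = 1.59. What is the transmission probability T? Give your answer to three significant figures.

T = 0.987

Above the barrier the interior wavenumber is k₂ = √(2m(E − V_b))/ℏ = 5.362, giving phase k₂a = 2.815.
Matching at both interfaces gives T⁻¹ = 1 + V_b² sin²(k₂a) / [4E(E − V_b)] = 1.013, hence T = 0.987.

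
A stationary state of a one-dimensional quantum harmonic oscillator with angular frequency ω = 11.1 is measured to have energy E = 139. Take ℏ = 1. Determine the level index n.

Invert E_n = (n + ½)ℏω: n = E/ℏω − ½ = 12.023, so n = 12.

n = 12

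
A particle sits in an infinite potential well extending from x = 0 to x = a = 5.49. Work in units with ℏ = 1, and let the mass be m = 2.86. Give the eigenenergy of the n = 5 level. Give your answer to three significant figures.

The infinite-well eigenfunctions ψ_n = √(2/a) sin(nπx/a) vanish at both walls, giving E_n = n²π²ℏ²/(2ma²).
E_5 = 5² × π² / (2 × 2.86 × 5.49²) = 1.431.

E = 1.43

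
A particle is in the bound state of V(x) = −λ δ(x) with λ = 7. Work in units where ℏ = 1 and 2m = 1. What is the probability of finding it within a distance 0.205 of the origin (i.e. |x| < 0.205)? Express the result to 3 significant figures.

The normalised bound state is ψ = √κ e^{−κ|x|} with κ = mλ/ℏ² = 3.500.
P(|x| < d) = ∫_{−d}^{d} κ e^{−2κ|x|} dx = 1 − e^{−2κd} = 1 − e^{−1.435} = 0.7619.

P = 0.762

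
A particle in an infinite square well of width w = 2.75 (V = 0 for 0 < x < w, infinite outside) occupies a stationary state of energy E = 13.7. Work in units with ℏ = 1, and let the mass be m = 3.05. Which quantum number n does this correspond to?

n = 8

From E_n = n²π²ℏ²/(2mw²) invert to n = √(2mw²E)/(πℏ).
n = (2.75/π) × √(2 × 3.05 × 13.7) = 8.002 → n = 8.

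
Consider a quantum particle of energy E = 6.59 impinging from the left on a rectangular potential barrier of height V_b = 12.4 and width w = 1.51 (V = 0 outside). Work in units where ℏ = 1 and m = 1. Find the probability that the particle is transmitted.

Since E < V_b the interior solution is evanescent with decay constant κ = √(2m(V_b − E))/ℏ = 3.409.
κw = 5.147, sinh(κw) = 85.98.
Matching ψ, ψ′ at both faces gives T = [1 + V_b² sinh²(κw) / (4E(V_b − E))]⁻¹ = 1/7423 = 0.000135.

T = 0.000135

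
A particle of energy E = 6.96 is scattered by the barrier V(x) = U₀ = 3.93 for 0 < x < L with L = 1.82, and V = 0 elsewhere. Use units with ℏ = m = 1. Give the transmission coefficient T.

Above the barrier the interior wavenumber is k₂ = √(2m(E − U₀))/ℏ = 2.462, giving phase k₂L = 4.480.
T = [1 + U₀² sin²(k₂L) / (4E(E − U₀))]⁻¹ = 1/1.173 = 0.852.

T = 0.852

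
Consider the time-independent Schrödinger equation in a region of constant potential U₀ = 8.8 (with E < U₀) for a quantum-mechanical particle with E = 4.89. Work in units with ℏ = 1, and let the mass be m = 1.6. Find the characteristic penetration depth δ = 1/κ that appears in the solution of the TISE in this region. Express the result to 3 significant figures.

δ = 0.283

Since E < U₀ the TISE in this region is ψ'' = κ²ψ with κ = √(2m(U₀ − E))/ℏ.
κ = √(2 × 1.6 × 3.91) = 3.537. The penetration depth is δ = 1/κ = 0.283.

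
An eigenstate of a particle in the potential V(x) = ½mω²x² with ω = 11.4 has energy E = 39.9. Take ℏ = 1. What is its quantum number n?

Invert E_n = (n + ½)ℏω: n = E/ℏω − ½ = 3.000, so n = 3.

n = 3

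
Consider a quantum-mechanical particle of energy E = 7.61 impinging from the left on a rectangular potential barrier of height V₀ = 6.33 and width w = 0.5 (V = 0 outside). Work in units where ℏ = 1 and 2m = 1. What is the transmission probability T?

T = 0.772

Above the barrier the interior wavenumber is k₂ = √(2m(E − V₀))/ℏ = 1.131, giving phase k₂w = 0.5657.
T = [1 + V₀² sin²(k₂w) / (4E(E − V₀))]⁻¹ = 1/1.295 = 0.772.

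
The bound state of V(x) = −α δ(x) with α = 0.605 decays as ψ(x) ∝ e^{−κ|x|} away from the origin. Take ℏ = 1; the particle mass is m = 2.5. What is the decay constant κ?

κ = 1.51

Integrate −(ℏ²/2m)ψ'' − αδ(x)ψ = Eψ from −ε to +ε: the ψ'' term gives ψ'(0⁺) − ψ'(0⁻) and the δ term gives −(2mα/ℏ²)ψ(0).
With ψ ∝ e^{−κ|x|} this yields −2κ = −2mα/ℏ², so κ = mα/ℏ² = 1.513.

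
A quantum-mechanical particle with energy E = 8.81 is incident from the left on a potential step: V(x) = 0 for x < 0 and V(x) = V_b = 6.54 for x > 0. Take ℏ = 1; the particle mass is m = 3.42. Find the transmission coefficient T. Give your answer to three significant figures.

On each side the TISE gives plane waves with k = √(2m(E − V))/ℏ: k₁ = √(2·3.42·8.81) = 7.763, k₂ = √(2·3.42·2.27) = 3.940.
Continuity of ψ and ψ′ at the step yields the reflection amplitude r = (k₁ − k₂)/(k₁ + k₂) = 0.3266; thus R = |r|² = 0.1067, T = 0.8933.

T = 0.893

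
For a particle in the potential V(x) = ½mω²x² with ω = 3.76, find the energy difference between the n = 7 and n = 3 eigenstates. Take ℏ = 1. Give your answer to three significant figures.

E_n = ℏω(n + ½), so ΔE = (7 − 3) ℏω = 4 × 3.76 = 15.04.

ΔE = 15.0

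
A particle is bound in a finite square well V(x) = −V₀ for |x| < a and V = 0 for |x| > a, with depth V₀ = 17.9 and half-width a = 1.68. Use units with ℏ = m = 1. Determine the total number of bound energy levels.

Define the well-strength parameter z₀ = (a/ℏ)√(2mV₀) = 1.68 × √(2·1·17.9) = 10.05.
The even/odd transcendental equations gain one root per π/2 in z₀, giving N = 1 + ⌊2z₀/π⌋ = 1 + ⌊6.399⌋ = 7.

N = 7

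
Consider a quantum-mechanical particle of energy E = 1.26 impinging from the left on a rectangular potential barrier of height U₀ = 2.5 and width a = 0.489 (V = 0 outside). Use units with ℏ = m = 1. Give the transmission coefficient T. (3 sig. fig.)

T = 0.581

E < U₀: inside the barrier ψ ∝ e^{±κx} with κ = √(2m(U₀ − E))/ℏ = 1.575.
κa = 0.7701, sinh(κa) = 0.8485.
The exact tunnelling result is T⁻¹ = 1 + U₀² sinh²(κa) / [4E(U₀ − E)] = 1.720, so T = 0.581.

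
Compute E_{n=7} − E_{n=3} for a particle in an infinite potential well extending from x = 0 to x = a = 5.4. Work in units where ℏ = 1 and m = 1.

E_n = n²π²ℏ²/(2ma²), so ΔE = (7² − 3²) π²ℏ²/(2ma²).
ΔE = 40 × π² / (2 × 1 × 5.4²) = 6.769.

ΔE = 6.77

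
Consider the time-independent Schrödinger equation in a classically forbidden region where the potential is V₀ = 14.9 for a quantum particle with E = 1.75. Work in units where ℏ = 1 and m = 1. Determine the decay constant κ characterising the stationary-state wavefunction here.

κ = 5.13

Since E < V₀ the TISE in this region is ψ'' = κ²ψ with κ = √(2m(V₀ − E))/ℏ.
κ = √(2 × 1 × 13.15) = 5.128.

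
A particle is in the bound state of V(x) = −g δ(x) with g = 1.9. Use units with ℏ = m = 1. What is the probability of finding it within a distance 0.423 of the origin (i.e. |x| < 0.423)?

P = 0.800

The normalised bound state is ψ = √κ e^{−κ|x|} with κ = mg/ℏ² = 1.900.
P(|x| < d) = ∫_{−d}^{d} κ e^{−2κ|x|} dx = 1 − e^{−2κd} = 1 − e^{−1.607} = 0.7996.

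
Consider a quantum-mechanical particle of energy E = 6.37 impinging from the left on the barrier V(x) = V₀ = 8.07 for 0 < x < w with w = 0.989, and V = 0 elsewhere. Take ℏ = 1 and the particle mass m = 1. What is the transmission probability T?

T = 0.0681

E < V₀: inside the barrier ψ ∝ e^{±κx} with κ = √(2m(V₀ − E))/ℏ = 1.844.
κw = 1.824, sinh(κw) = 3.016.
Matching ψ, ψ′ at both faces gives T = [1 + V₀² sinh²(κw) / (4E(V₀ − E))]⁻¹ = 1/14.68 = 0.0681.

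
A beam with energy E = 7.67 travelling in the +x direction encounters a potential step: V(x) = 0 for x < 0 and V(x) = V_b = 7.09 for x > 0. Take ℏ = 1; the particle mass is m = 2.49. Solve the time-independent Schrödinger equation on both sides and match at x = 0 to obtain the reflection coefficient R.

The wavenumbers are k₁ = √(2mE)/ℏ = 6.180 on the left and k₂ = √(2m(E − V_b))/ℏ = 1.700 on the right.
Continuity of ψ and ψ′ at the step yields the reflection amplitude r = (k₁ − k₂)/(k₁ + k₂) = 0.5686; thus R = |r|² = 0.3234, T = 0.6766.

R = 0.323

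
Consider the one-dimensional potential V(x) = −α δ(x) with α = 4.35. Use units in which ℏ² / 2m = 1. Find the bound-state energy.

The bound state is ψ(x) = √κ e^{−κ|x|}. The derivative jump ψ'(0⁺) − ψ'(0⁻) = −(2mα/ℏ²)ψ(0) fixes κ = mα/ℏ² = 2.175.
Then E = −ℏ²κ²/(2m) = −mα²/(2ℏ²) = -4.731.

E = -4.73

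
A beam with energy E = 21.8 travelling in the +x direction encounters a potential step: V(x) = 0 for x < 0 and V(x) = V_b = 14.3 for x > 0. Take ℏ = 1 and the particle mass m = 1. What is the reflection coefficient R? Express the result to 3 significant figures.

R = 0.0679

The wavenumbers are k₁ = √(2mE)/ℏ = 6.603 on the left and k₂ = √(2m(E − V_b))/ℏ = 3.873 on the right.
Matching ψ and ψ′ at x = 0 gives r = (k₁ − k₂)/(k₁ + k₂), so R = r² = 0.06791 and T = 1 − R = 0.9321.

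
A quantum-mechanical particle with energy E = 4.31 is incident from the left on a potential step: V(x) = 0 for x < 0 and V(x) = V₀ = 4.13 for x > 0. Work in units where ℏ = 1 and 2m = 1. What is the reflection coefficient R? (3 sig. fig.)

On each side the TISE gives plane waves with k = √(2m(E − V))/ℏ: k₁ = √(2·½·4.31) = 2.076, k₂ = √(2·½·0.18) = 0.4243.
Continuity of ψ and ψ′ at the step yields the reflection amplitude r = (k₁ − k₂)/(k₁ + k₂) = 0.6606; thus R = |r|² = 0.4364, T = 0.5636.

R = 0.436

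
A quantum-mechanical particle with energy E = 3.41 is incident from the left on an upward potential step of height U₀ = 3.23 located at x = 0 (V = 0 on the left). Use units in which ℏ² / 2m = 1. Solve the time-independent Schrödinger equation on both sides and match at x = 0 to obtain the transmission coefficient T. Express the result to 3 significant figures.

On each side the TISE gives plane waves with k = √(2m(E − V))/ℏ: k₁ = √(2·½·3.41) = 1.847, k₂ = √(2·½·0.18) = 0.4243.
Continuity of ψ and ψ′ at the step yields the reflection amplitude r = (k₁ − k₂)/(k₁ + k₂) = 0.6263; thus R = |r|² = 0.3923, T = 0.6077.

T = 0.608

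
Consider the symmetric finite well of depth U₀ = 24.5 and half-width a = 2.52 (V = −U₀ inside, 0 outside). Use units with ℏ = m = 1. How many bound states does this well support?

Define the well-strength parameter z₀ = (a/ℏ)√(2mU₀) = 2.52 × √(2·1·24.5) = 17.64.
A new bound state (alternating even/odd) appears each time z₀ passes a multiple of π/2, so N = ⌊2z₀/π⌋ + 1 = ⌊11.23⌋ + 1 = 12.

N = 12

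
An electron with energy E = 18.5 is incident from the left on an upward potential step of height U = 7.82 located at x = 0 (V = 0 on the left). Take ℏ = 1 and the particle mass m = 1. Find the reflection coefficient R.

On each side the TISE gives plane waves with k = √(2m(E − V))/ℏ: k₁ = √(2·1·18.5) = 6.083, k₂ = √(2·1·10.68) = 4.622.
Matching ψ and ψ′ at x = 0 gives r = (k₁ − k₂)/(k₁ + k₂), so R = r² = 0.01863 and T = 1 − R = 0.9814.

R = 0.0186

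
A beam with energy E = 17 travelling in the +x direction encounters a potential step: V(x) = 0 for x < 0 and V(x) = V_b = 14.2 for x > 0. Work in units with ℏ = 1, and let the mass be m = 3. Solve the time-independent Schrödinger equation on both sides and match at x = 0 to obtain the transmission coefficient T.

T = 0.821

On each side the TISE gives plane waves with k = √(2m(E − V))/ℏ: k₁ = √(2·3·17) = 10.10, k₂ = √(2·3·2.8) = 4.099.
Matching ψ and ψ′ at x = 0 gives r = (k₁ − k₂)/(k₁ + k₂), so R = r² = 0.1786 and T = 1 − R = 0.8214.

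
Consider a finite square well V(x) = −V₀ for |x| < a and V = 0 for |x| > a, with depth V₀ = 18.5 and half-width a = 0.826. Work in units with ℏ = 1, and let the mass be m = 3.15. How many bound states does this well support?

The dimensionless depth is z₀ = a√(2mV₀)/ℏ = 0.826 × √(116.6) = 8.917.
A new bound state (alternating even/odd) appears each time z₀ passes a multiple of π/2, so N = ⌊2z₀/π⌋ + 1 = ⌊5.677⌋ + 1 = 6.

N = 6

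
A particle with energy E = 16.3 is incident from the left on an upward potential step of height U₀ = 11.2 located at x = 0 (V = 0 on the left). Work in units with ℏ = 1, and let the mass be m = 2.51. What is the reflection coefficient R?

On each side the TISE gives plane waves with k = √(2m(E − V))/ℏ: k₁ = √(2·2.51·16.3) = 9.046, k₂ = √(2·2.51·5.1) = 5.060.
Continuity of ψ and ψ′ at the step yields the reflection amplitude r = (k₁ − k₂)/(k₁ + k₂) = 0.2826; thus R = |r|² = 0.07985, T = 0.9201.

R = 0.0799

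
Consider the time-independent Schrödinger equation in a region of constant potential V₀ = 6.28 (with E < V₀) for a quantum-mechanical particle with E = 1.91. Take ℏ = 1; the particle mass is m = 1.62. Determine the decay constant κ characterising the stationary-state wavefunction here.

κ = 3.76

Since E < V₀ the TISE in this region is ψ'' = κ²ψ with κ = √(2m(V₀ − E))/ℏ.
κ = √(2 × 1.62 × 4.37) = 3.763.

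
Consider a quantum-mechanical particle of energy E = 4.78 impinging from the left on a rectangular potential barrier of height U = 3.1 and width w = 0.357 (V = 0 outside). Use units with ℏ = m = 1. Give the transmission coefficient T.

T = 0.900

E > U: inside the barrier k₂ = √(2m(E − U))/ℏ = 1.833, k₂w = 0.6544.
T = [1 + U² sin²(k₂w) / (4E(E − U))]⁻¹ = 1/1.111 = 0.900.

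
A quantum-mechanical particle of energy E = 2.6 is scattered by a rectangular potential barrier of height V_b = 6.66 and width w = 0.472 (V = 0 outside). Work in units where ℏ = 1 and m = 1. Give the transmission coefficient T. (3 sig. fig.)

Since E < V_b the interior solution is evanescent with decay constant κ = √(2m(V_b − E))/ℏ = 2.850.
κw = 1.345, sinh(κw) = 1.789.
Matching ψ, ψ′ at both faces gives T = [1 + V_b² sinh²(κw) / (4E(V_b − E))]⁻¹ = 1/4.361 = 0.229.

T = 0.229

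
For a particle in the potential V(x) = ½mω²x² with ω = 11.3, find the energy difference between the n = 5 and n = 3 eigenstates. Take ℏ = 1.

E_n = ℏω(n + ½), so ΔE = (5 − 3) ℏω = 2 × 11.3 = 22.60.

ΔE = 22.6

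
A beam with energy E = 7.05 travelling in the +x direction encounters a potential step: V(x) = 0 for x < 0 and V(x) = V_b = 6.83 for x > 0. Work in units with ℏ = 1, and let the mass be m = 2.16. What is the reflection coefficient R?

On each side the TISE gives plane waves with k = √(2m(E − V))/ℏ: k₁ = √(2·2.16·7.05) = 5.519, k₂ = √(2·2.16·0.22) = 0.9749.
Continuity of ψ and ψ′ at the step yields the reflection amplitude r = (k₁ − k₂)/(k₁ + k₂) = 0.6997; thus R = |r|² = 0.4896, T = 0.5104.

R = 0.490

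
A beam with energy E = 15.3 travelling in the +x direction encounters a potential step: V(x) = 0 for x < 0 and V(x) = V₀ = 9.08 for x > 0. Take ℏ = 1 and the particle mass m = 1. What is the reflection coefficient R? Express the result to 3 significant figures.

R = 0.0490

The wavenumbers are k₁ = √(2mE)/ℏ = 5.532 on the left and k₂ = √(2m(E − V₀))/ℏ = 3.527 on the right.
Continuity of ψ and ψ′ at the step yields the reflection amplitude r = (k₁ − k₂)/(k₁ + k₂) = 0.2213; thus R = |r|² = 0.04897, T = 0.9510.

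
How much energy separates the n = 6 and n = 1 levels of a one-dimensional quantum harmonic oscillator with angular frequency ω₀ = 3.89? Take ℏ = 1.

E_n = ℏω₀(n + ½), so ΔE = (6 − 1) ℏω₀ = 5 × 3.89 = 19.45.

ΔE = 19.5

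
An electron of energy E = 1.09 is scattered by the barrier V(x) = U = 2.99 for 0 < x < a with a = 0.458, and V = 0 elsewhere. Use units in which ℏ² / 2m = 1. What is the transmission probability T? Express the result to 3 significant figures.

T = 0.671

E < U: inside the barrier ψ ∝ e^{±κx} with κ = √(2m(U − E))/ℏ = 1.378.
κa = 0.6313, sinh(κa) = 0.6741.
Matching ψ, ψ′ at both faces gives T = [1 + U² sinh²(κa) / (4E(U − E))]⁻¹ = 1/1.490 = 0.671.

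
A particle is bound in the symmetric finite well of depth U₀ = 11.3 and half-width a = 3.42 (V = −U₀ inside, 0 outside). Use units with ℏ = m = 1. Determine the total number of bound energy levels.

N = 11

Define the well-strength parameter z₀ = (a/ℏ)√(2mU₀) = 3.42 × √(2·1·11.3) = 16.26.
The even/odd transcendental equations gain one root per π/2 in z₀, giving N = 1 + ⌊2z₀/π⌋ = 1 + ⌊10.35⌋ = 11.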